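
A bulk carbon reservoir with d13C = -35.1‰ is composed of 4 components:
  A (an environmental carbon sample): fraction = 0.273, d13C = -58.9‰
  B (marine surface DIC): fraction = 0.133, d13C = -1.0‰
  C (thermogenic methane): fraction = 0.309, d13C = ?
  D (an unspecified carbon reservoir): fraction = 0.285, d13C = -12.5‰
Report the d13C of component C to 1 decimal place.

-49.6‰

Isotope mass balance: δ_bulk = Σ fᵢ·δᵢ.
-35.1 = 0.273×(-58.9) + 0.133×(-1.0) + 0.309×δ_C + 0.285×(-12.5)
0.309·δ_C = -35.1 − (-19.775) = -15.325
δ_C = -15.325 / 0.309 = -49.59‰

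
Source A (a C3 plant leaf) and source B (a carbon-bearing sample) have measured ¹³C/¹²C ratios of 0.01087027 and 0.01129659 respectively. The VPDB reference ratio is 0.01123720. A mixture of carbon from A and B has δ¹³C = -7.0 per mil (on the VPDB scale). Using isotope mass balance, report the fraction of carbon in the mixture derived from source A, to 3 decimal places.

0.324

δ_A = (0.01087027/0.01123720 − 1)×1000 = (0.967347 − 1)×1000 = -32.653 per mil
δ_B = (0.01129659/0.01123720 − 1)×1000 = (1.005285 − 1)×1000 = 5.285 per mil
f_A = (δ_mix − δ_B)/(δ_A − δ_B) = (-7.0 − (5.285))/(-32.653 − (5.285))
f_A = -12.285 / -37.938 = 0.3238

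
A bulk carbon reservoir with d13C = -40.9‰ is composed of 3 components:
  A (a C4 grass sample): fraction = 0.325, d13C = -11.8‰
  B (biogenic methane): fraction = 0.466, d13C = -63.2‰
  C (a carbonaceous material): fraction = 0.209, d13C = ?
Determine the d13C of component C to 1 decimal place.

-36.4‰

Isotope mass balance: δ_bulk = Σ fᵢ·δᵢ.
-40.9 = 0.325×(-11.8) + 0.466×(-63.2) + 0.209×δ_C
0.209·δ_C = -40.9 − (-33.286) = -7.614
δ_C = -7.614 / 0.209 = -36.43‰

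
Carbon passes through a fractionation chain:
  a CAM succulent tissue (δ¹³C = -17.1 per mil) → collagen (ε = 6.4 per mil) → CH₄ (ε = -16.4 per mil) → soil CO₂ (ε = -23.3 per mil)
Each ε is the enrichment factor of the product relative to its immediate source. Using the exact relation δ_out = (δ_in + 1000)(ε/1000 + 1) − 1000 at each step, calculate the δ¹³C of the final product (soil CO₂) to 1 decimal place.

step 1: δ = (-17.10 + 1000)·(6.4/1000 + 1) − 1000 = -10.81 per mil
step 2: δ = (-10.81 + 1000)·(-16.4/1000 + 1) − 1000 = -27.03 per mil
step 3: δ = (-27.03 + 1000)·(-23.3/1000 + 1) − 1000 = -49.70 per mil

-49.7 per mil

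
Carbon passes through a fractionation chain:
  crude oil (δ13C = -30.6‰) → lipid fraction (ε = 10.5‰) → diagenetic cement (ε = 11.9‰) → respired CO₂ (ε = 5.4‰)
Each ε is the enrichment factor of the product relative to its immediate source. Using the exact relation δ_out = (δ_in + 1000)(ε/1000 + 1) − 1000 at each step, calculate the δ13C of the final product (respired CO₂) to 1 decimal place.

step 1: δ = (-30.60 + 1000)·(10.5/1000 + 1) − 1000 = -20.42‰
step 2: δ = (-20.42 + 1000)·(11.9/1000 + 1) − 1000 = -8.76‰
step 3: δ = (-8.76 + 1000)·(5.4/1000 + 1) − 1000 = -3.41‰

-3.4‰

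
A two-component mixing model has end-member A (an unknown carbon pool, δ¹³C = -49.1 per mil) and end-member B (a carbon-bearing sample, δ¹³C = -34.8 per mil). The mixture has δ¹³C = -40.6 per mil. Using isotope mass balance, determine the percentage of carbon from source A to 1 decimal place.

40.6%

δ_mix = f_A·δ_A + (1 − f_A)·δ_B  ⇒  f_A = (δ_mix − δ_B)/(δ_A − δ_B)
f_A = (-40.6 − (-34.8)) / (-49.1 − (-34.8))
f_A = -5.8 / -14.3 = 0.4056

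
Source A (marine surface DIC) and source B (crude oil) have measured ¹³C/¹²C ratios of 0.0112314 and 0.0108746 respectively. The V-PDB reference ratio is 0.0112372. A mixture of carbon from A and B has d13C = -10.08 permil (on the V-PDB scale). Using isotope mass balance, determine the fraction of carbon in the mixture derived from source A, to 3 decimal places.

0.699

δ_A = (0.0112314/0.0112372 − 1)×1000 = (0.999484 − 1)×1000 = -0.516 permil
δ_B = (0.0108746/0.0112372 − 1)×1000 = (0.967732 − 1)×1000 = -32.268 permil
f_A = (δ_mix − δ_B)/(δ_A − δ_B) = (-10.08 − (-32.268))/(-0.516 − (-32.268))
f_A = 22.188 / 31.752 = 0.6988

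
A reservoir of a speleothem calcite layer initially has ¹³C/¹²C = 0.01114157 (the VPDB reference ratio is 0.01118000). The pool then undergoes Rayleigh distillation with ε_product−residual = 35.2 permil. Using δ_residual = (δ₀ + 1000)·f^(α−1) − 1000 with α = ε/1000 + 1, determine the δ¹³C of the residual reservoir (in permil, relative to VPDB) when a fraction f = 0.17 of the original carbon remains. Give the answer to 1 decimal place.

-63.7 permil

δ₀ = (0.01114157/0.01118000 − 1)×1000 = (0.996563 − 1)×1000 = -3.437 permil
α − 1 = ε/1000 = 0.0352
f^(α−1) = 0.17^(0.0352) = 0.939532
δ_res = (-3.437 + 1000) × 0.939532 − 1000 = 936.303 − 1000 = -63.70 permil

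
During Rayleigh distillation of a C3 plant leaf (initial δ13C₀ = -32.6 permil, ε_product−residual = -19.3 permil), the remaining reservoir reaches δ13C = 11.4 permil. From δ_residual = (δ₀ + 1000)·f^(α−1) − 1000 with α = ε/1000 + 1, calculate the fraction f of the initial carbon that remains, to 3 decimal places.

α − 1 = ε/1000 = -0.0193
(δ_res + 1000)/(δ₀ + 1000) = (11.4 + 1000)/(-32.6 + 1000) = 1011.4/967.4 = 1.045483
f = 1.045483^(1/-0.0193) = exp(ln(1.045483)/-0.0193) = exp(0.04448/-0.0193)
f = exp(-2.3046) = 0.0998

0.100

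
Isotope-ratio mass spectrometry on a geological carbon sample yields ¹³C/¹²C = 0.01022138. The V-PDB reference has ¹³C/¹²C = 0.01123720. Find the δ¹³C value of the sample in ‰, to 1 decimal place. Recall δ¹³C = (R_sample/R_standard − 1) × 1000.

δ¹³C = (R_sample / R_standard − 1) × 1000
R_sample / R_standard = 0.01022138 / 0.01123720 = 0.909602
δ¹³C = (0.909602 − 1) × 1000 = -90.40‰

-90.4‰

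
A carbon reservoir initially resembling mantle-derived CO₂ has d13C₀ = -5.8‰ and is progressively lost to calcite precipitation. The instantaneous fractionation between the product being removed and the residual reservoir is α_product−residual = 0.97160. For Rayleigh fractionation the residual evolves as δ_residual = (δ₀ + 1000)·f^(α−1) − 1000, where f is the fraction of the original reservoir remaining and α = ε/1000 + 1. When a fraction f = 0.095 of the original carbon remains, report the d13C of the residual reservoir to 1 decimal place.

Rayleigh residual: δ_res = (δ₀ + 1000)·f^(α−1) − 1000
α − 1 = -0.02840
f^(α−1) = 0.095^(-0.02840) = 1.069135
δ_res = (-5.8 + 1000) × 1.069135 − 1000 = 1062.934 − 1000 = 62.93‰

62.9‰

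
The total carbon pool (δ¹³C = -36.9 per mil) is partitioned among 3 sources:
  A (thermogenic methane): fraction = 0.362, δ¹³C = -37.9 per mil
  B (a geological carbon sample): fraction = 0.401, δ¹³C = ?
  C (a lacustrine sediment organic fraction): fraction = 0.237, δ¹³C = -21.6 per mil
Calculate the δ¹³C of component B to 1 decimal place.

Isotope mass balance: δ_bulk = Σ fᵢ·δᵢ.
-36.9 = 0.362×(-37.9) + 0.401×δ_B + 0.237×(-21.6)
0.401·δ_B = -36.9 − (-18.839) = -18.061
δ_B = -18.061 / 0.401 = -45.04 per mil

-45.0 per mil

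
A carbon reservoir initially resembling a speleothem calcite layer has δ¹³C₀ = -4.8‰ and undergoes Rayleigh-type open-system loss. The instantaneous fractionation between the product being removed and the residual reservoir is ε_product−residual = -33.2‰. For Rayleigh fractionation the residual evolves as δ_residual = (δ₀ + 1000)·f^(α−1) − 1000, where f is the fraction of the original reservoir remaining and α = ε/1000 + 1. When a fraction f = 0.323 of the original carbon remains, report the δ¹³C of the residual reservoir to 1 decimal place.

33.2‰

Rayleigh residual: δ_res = (δ₀ + 1000)·f^(α−1) − 1000
α = ε/1000 + 1 = 0.96680, so α − 1 = -0.03320
f^(α−1) = 0.323^(-0.03320) = 1.038232
δ_res = (-4.8 + 1000) × 1.038232 − 1000 = 1033.249 − 1000 = 33.25‰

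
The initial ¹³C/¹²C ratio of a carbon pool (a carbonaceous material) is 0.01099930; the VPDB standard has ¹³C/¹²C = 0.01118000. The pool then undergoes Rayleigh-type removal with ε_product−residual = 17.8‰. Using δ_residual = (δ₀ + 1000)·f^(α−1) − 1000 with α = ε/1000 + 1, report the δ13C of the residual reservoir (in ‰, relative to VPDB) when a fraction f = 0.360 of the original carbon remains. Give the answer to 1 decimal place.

-33.9‰

δ₀ = (0.01099930/0.01118000 − 1)×1000 = (0.983837 − 1)×1000 = -16.163‰
α − 1 = ε/1000 = 0.0178
f^(α−1) = 0.360^(0.0178) = 0.981979
δ_res = (-16.163 + 1000) × 0.981979 − 1000 = 966.107 − 1000 = -33.89‰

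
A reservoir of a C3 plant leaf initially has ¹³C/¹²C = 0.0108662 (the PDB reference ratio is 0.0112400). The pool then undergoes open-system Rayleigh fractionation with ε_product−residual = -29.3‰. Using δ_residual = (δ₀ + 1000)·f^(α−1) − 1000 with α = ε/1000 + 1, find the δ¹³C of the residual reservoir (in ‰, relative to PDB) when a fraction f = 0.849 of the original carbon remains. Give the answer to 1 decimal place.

-28.6‰

δ₀ = (0.0108662/0.0112400 − 1)×1000 = (0.966744 − 1)×1000 = -33.256‰
α − 1 = ε/1000 = -0.0293
f^(α−1) = 0.849^(-0.0293) = 1.004808
δ_res = (-33.256 + 1000) × 1.004808 − 1000 = 971.392 − 1000 = -28.61‰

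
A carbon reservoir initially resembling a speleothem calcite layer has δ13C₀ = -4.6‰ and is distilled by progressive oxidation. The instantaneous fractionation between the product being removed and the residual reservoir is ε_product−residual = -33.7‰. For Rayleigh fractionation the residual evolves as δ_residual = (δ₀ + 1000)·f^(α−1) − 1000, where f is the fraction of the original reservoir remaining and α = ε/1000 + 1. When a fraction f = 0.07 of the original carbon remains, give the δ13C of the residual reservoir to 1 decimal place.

88.7‰

Rayleigh residual: δ_res = (δ₀ + 1000)·f^(α−1) − 1000
α = ε/1000 + 1 = 0.96630, so α − 1 = -0.03370
f^(α−1) = 0.07^(-0.03370) = 1.093755
δ_res = (-4.6 + 1000) × 1.093755 − 1000 = 1088.724 − 1000 = 88.72‰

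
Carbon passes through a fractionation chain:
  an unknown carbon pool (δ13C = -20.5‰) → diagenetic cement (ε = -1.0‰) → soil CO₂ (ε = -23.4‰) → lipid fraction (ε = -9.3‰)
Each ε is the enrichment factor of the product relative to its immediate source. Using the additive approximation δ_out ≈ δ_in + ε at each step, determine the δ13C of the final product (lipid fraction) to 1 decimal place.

step 1: δ ≈ -20.5 + (-1.0) = -21.5‰
step 2: δ ≈ -21.5 + (-23.4) = -44.9‰
step 3: δ ≈ -44.9 + (-9.3) = -54.2‰

-54.2‰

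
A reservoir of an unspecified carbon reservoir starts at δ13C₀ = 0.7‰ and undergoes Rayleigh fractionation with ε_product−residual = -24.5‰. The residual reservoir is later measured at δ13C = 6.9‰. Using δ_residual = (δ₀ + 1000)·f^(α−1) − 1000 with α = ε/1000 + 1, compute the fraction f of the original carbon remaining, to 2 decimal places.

α − 1 = ε/1000 = -0.0245
(δ_res + 1000)/(δ₀ + 1000) = (6.9 + 1000)/(0.7 + 1000) = 1006.9/1000.7 = 1.006196
f = 1.006196^(1/-0.0245) = exp(ln(1.006196)/-0.0245) = exp(0.00618/-0.0245)
f = exp(-0.2521) = 0.7772

0.78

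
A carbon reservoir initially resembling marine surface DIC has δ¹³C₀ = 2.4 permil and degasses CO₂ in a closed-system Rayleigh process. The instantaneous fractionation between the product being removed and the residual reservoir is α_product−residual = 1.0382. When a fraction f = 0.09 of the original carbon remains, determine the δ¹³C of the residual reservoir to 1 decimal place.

-85.7 permil

Rayleigh residual: δ_res = (δ₀ + 1000)·f^(α−1) − 1000
α − 1 = 0.03820
f^(α−1) = 0.09^(0.03820) = 0.912120
δ_res = (2.4 + 1000) × 0.912120 − 1000 = 914.309 − 1000 = -85.69 permil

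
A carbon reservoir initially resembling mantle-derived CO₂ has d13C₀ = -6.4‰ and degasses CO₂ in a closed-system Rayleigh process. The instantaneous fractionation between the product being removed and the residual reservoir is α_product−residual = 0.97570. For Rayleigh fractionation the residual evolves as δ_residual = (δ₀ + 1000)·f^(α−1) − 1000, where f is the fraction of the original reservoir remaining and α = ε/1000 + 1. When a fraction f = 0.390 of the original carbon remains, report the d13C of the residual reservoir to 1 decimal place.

Rayleigh residual: δ_res = (δ₀ + 1000)·f^(α−1) − 1000
α − 1 = -0.02430
f^(α−1) = 0.390^(-0.02430) = 1.023145
δ_res = (-6.4 + 1000) × 1.023145 − 1000 = 1016.597 − 1000 = 16.60‰

16.6‰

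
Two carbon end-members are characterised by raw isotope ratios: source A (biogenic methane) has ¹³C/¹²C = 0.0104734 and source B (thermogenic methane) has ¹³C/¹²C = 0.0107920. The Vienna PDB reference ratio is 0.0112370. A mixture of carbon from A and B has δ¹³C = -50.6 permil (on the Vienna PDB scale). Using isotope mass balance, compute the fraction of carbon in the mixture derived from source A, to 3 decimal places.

δ_A = (0.0104734/0.0112370 − 1)×1000 = (0.932046 − 1)×1000 = -67.954 permil
δ_B = (0.0107920/0.0112370 − 1)×1000 = (0.960399 − 1)×1000 = -39.601 permil
f_A = (δ_mix − δ_B)/(δ_A − δ_B) = (-50.6 − (-39.601))/(-67.954 − (-39.601))
f_A = -10.999 / -28.353 = 0.3879

0.388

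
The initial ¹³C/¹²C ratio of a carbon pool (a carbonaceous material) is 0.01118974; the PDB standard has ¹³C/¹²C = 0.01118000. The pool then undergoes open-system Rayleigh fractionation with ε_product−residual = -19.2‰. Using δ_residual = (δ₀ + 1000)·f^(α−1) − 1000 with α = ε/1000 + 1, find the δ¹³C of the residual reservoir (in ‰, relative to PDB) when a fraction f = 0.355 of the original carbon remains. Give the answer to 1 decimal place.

21.0‰

δ₀ = (0.01118974/0.01118000 − 1)×1000 = (1.000871 − 1)×1000 = 0.871‰
α − 1 = ε/1000 = -0.0192
f^(α−1) = 0.355^(-0.0192) = 1.020083
δ_res = (0.871 + 1000) × 1.020083 − 1000 = 1020.972 − 1000 = 20.97‰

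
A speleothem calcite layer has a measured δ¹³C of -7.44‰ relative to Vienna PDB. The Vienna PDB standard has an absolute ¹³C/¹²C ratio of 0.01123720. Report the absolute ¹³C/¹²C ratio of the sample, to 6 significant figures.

0.0111536

R_sample = R_standard × (δ¹³C/1000 + 1)
R_sample = 0.01123720 × (-7.44/1000 + 1) = 0.01123720 × 0.992560
R_sample = 0.0111536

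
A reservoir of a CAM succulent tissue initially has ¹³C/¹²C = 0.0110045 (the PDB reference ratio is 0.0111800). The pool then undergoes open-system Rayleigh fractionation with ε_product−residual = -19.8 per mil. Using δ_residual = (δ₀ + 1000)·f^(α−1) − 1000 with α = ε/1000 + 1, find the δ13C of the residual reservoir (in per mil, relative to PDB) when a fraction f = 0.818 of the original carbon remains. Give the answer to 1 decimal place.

δ₀ = (0.0110045/0.0111800 − 1)×1000 = (0.984302 − 1)×1000 = -15.698 per mil
α − 1 = ε/1000 = -0.0198
f^(α−1) = 0.818^(-0.0198) = 1.003986
δ_res = (-15.698 + 1000) × 1.003986 − 1000 = 988.225 − 1000 = -11.77 per mil

-11.8 per mil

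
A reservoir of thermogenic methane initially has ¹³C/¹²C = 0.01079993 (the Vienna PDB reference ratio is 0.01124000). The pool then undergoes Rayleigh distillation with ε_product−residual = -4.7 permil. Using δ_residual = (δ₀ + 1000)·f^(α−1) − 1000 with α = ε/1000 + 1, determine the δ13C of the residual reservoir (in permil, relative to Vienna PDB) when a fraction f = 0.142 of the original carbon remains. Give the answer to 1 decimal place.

-30.3 permil

δ₀ = (0.01079993/0.01124000 − 1)×1000 = (0.960848 − 1)×1000 = -39.152 permil
α − 1 = ε/1000 = -0.0047
f^(α−1) = 0.142^(-0.0047) = 1.009216
δ_res = (-39.152 + 1000) × 1.009216 − 1000 = 969.703 − 1000 = -30.30 permil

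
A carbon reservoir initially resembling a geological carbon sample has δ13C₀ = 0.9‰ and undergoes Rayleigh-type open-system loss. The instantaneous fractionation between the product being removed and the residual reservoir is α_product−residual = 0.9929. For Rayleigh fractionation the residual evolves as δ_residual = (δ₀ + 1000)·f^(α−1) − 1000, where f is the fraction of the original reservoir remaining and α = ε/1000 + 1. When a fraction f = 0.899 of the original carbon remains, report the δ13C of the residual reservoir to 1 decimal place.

1.7‰

Rayleigh residual: δ_res = (δ₀ + 1000)·f^(α−1) − 1000
α − 1 = -0.00710
f^(α−1) = 0.899^(-0.00710) = 1.000756
δ_res = (0.9 + 1000) × 1.000756 − 1000 = 1001.657 − 1000 = 1.66‰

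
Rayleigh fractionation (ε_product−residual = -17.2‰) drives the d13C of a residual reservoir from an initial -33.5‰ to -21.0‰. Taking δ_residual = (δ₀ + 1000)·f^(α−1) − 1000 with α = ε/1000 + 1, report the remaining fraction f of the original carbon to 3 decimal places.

0.474

α − 1 = ε/1000 = -0.0172
(δ_res + 1000)/(δ₀ + 1000) = (-21.0 + 1000)/(-33.5 + 1000) = 979.0/966.5 = 1.012933
f = 1.012933^(1/-0.0172) = exp(ln(1.012933)/-0.0172) = exp(0.01285/-0.0172)
f = exp(-0.7471) = 0.4737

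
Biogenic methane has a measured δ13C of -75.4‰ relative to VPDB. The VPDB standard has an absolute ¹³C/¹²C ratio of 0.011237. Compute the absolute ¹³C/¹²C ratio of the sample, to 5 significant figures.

0.010390

R_sample = R_standard × (δ13C/1000 + 1)
R_sample = 0.011237 × (-75.4/1000 + 1) = 0.011237 × 0.924600
R_sample = 0.0103897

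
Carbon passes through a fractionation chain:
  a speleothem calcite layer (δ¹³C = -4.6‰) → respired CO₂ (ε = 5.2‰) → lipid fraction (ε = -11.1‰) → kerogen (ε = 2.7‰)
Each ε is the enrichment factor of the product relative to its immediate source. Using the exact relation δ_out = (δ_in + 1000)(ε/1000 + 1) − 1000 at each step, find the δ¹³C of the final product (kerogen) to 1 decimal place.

step 1: δ = (-4.60 + 1000)·(5.2/1000 + 1) − 1000 = 0.58‰
step 2: δ = (0.58 + 1000)·(-11.1/1000 + 1) − 1000 = -10.53‰
step 3: δ = (-10.53 + 1000)·(2.7/1000 + 1) − 1000 = -7.86‰

-7.9‰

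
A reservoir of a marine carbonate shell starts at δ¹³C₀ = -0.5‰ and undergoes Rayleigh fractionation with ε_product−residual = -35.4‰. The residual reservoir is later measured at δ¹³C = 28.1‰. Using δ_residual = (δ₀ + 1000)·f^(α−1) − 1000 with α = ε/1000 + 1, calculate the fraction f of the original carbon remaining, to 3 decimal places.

0.451

α − 1 = ε/1000 = -0.0354
(δ_res + 1000)/(δ₀ + 1000) = (28.1 + 1000)/(-0.5 + 1000) = 1028.1/999.5 = 1.028614
f = 1.028614^(1/-0.0354) = exp(ln(1.028614)/-0.0354) = exp(0.02821/-0.0354)
f = exp(-0.7970) = 0.4507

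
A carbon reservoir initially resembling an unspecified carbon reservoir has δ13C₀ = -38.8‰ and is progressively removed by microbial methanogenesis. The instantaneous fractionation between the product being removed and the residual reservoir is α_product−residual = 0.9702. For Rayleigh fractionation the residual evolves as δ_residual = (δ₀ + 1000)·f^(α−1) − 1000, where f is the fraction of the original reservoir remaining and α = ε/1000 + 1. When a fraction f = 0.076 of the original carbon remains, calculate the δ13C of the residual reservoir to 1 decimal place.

Rayleigh residual: δ_res = (δ₀ + 1000)·f^(α−1) − 1000
α − 1 = -0.02980
f^(α−1) = 0.076^(-0.02980) = 1.079821
δ_res = (-38.8 + 1000) × 1.079821 − 1000 = 1037.924 − 1000 = 37.92‰

37.9‰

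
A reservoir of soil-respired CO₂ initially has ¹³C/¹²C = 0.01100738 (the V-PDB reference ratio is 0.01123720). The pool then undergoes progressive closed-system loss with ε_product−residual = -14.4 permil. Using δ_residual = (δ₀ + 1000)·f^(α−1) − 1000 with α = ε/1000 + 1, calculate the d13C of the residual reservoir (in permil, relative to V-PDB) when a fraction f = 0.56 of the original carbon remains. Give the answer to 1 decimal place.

-12.2 permil

δ₀ = (0.01100738/0.01123720 − 1)×1000 = (0.979548 − 1)×1000 = -20.452 permil
α − 1 = ε/1000 = -0.0144
f^(α−1) = 0.56^(-0.0144) = 1.008384
δ_res = (-20.452 + 1000) × 1.008384 − 1000 = 987.761 − 1000 = -12.24 permil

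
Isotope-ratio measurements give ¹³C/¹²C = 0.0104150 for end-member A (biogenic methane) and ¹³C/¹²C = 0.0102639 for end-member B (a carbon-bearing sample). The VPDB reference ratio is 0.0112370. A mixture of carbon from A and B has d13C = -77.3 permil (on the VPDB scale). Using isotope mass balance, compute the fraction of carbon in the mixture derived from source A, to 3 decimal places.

δ_A = (0.0104150/0.0112370 − 1)×1000 = (0.926849 − 1)×1000 = -73.151 permil
δ_B = (0.0102639/0.0112370 − 1)×1000 = (0.913402 − 1)×1000 = -86.598 permil
f_A = (δ_mix − δ_B)/(δ_A − δ_B) = (-77.3 − (-86.598))/(-73.151 − (-86.598))
f_A = 9.298 / 13.447 = 0.6915

0.691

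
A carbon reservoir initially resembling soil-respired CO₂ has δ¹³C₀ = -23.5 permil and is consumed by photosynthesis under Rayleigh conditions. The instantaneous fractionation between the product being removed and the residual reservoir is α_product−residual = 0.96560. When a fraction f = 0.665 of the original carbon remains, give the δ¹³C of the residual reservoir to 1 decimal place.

-9.7 permil

Rayleigh residual: δ_res = (δ₀ + 1000)·f^(α−1) − 1000
α − 1 = -0.03440
f^(α−1) = 0.665^(-0.03440) = 1.014133
δ_res = (-23.5 + 1000) × 1.014133 − 1000 = 990.301 − 1000 = -9.70 permil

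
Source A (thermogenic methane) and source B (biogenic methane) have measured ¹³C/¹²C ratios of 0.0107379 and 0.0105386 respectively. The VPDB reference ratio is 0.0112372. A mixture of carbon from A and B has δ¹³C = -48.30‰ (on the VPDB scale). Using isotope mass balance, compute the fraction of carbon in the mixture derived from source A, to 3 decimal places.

0.782

δ_A = (0.0107379/0.0112372 − 1)×1000 = (0.955567 − 1)×1000 = -44.433‰
δ_B = (0.0105386/0.0112372 − 1)×1000 = (0.937831 − 1)×1000 = -62.169‰
f_A = (δ_mix − δ_B)/(δ_A − δ_B) = (-48.30 − (-62.169))/(-44.433 − (-62.169))
f_A = 13.869 / 17.736 = 0.7820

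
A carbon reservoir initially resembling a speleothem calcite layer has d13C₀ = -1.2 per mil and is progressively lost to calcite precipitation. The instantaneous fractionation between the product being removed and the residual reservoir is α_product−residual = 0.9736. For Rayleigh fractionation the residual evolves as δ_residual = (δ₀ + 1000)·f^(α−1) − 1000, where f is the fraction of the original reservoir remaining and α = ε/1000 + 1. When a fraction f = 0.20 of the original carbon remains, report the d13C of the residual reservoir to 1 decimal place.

42.2 per mil

Rayleigh residual: δ_res = (δ₀ + 1000)·f^(α−1) − 1000
α − 1 = -0.02640
f^(α−1) = 0.20^(-0.02640) = 1.043405
δ_res = (-1.2 + 1000) × 1.043405 − 1000 = 1042.153 − 1000 = 42.15 per mil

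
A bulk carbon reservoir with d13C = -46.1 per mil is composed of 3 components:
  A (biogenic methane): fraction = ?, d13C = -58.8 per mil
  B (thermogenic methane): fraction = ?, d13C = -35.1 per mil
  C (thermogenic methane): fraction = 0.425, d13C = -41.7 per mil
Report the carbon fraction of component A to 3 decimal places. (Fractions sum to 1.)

0.346

Let f_A and f_B be the unknown fractions; fractions sum to 1 so f_A + f_B = 0.575.
Mass balance: Σ fᵢ·δᵢ = δ_bulk ⇒ f_A·(-58.8) + f_B·(-35.1) = -46.1 − (-17.723) = -28.378
Substitute f_B = 0.575 − f_A:
f_A·(-58.8 − -35.1) = -28.378 − 0.575×(-35.1) = -8.195
f_A = -8.195 / -23.7 = 0.3458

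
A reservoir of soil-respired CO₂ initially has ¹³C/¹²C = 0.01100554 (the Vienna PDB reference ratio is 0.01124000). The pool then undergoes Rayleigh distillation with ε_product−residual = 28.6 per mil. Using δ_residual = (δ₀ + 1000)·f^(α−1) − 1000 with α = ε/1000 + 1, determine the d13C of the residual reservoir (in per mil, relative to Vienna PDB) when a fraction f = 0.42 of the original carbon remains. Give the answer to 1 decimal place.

δ₀ = (0.01100554/0.01124000 − 1)×1000 = (0.979141 − 1)×1000 = -20.859 per mil
α − 1 = ε/1000 = 0.0286
f^(α−1) = 0.42^(0.0286) = 0.975495
δ_res = (-20.859 + 1000) × 0.975495 − 1000 = 955.146 − 1000 = -44.85 per mil

-44.9 per mil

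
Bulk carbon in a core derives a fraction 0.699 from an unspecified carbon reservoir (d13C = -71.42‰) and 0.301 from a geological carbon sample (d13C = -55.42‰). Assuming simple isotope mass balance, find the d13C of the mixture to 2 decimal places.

-66.60‰

δ_mix = f_A·δ_A + f_B·δ_B
δ_mix = 0.699 × (-71.42) + 0.301 × (-55.42)
δ_mix = -49.923 + -16.681 = -66.604‰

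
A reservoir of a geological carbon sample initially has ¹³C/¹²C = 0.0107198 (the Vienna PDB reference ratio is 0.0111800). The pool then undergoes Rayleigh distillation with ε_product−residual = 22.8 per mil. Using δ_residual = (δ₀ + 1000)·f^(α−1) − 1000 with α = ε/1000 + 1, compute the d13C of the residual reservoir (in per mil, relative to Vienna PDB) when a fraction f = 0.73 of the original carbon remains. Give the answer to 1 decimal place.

δ₀ = (0.0107198/0.0111800 − 1)×1000 = (0.958837 − 1)×1000 = -41.163 per mil
α − 1 = ε/1000 = 0.0228
f^(α−1) = 0.73^(0.0228) = 0.992850
δ_res = (-41.163 + 1000) × 0.992850 − 1000 = 951.982 − 1000 = -48.02 per mil

-48.0 per mil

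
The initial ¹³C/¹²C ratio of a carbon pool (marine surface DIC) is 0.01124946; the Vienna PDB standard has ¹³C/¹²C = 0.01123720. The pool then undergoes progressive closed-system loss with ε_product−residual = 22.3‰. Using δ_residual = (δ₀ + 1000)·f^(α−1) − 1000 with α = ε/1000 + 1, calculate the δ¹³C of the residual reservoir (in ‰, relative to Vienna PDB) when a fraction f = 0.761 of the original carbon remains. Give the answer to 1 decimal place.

-5.0‰

δ₀ = (0.01124946/0.01123720 − 1)×1000 = (1.001091 − 1)×1000 = 1.091‰
α − 1 = ε/1000 = 0.0223
f^(α−1) = 0.761^(0.0223) = 0.993928
δ_res = (1.091 + 1000) × 0.993928 − 1000 = 995.012 − 1000 = -4.99‰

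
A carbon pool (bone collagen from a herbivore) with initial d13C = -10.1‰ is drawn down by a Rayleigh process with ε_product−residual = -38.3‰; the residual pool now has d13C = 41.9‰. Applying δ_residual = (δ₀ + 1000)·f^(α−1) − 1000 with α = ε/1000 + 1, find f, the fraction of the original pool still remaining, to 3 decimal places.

0.263

α − 1 = ε/1000 = -0.0383
(δ_res + 1000)/(δ₀ + 1000) = (41.9 + 1000)/(-10.1 + 1000) = 1041.9/989.9 = 1.052531
f = 1.052531^(1/-0.0383) = exp(ln(1.052531)/-0.0383) = exp(0.05120/-0.0383)
f = exp(-1.3367) = 0.2627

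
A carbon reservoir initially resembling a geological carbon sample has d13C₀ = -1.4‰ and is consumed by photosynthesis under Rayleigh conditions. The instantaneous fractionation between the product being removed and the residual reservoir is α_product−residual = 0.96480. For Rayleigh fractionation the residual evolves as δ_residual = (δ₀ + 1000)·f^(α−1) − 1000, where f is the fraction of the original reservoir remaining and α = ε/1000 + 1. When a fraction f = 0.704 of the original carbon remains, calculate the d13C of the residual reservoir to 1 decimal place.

Rayleigh residual: δ_res = (δ₀ + 1000)·f^(α−1) − 1000
α − 1 = -0.03520
f^(α−1) = 0.704^(-0.03520) = 1.012431
δ_res = (-1.4 + 1000) × 1.012431 − 1000 = 1011.014 − 1000 = 11.01‰

11.0‰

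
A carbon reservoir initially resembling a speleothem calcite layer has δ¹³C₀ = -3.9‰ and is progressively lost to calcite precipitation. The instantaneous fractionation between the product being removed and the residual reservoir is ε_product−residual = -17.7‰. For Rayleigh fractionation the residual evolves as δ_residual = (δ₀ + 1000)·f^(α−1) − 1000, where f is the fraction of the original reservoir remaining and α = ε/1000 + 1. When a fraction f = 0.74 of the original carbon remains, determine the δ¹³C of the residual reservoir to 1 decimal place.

Rayleigh residual: δ_res = (δ₀ + 1000)·f^(α−1) − 1000
α = ε/1000 + 1 = 0.98230, so α − 1 = -0.01770
f^(α−1) = 0.74^(-0.01770) = 1.005344
δ_res = (-3.9 + 1000) × 1.005344 − 1000 = 1001.423 − 1000 = 1.42‰

1.4‰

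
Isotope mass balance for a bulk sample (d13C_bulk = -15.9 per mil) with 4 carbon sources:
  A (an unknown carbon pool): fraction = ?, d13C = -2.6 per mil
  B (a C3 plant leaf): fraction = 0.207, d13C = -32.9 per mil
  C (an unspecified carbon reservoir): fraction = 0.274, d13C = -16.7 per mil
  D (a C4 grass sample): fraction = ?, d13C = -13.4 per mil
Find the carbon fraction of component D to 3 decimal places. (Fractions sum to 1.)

0.293

Let f_D and f_A be the unknown fractions; fractions sum to 1 so f_D + f_A = 0.519.
Mass balance: Σ fᵢ·δᵢ = δ_bulk ⇒ f_D·(-13.4) + f_A·(-2.6) = -15.9 − (-11.386) = -4.514
Substitute f_A = 0.519 − f_D:
f_D·(-13.4 − -2.6) = -4.514 − 0.519×(-2.6) = -3.165
f_D = -3.165 / -10.8 = 0.2930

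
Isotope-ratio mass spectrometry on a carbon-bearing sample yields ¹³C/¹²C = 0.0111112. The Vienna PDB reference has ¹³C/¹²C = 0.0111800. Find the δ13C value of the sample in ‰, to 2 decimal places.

δ13C = (R_sample / R_standard − 1) × 1000
R_sample / R_standard = 0.0111112 / 0.0111800 = 0.993846
δ13C = (0.993846 − 1) × 1000 = -6.154‰

-6.15‰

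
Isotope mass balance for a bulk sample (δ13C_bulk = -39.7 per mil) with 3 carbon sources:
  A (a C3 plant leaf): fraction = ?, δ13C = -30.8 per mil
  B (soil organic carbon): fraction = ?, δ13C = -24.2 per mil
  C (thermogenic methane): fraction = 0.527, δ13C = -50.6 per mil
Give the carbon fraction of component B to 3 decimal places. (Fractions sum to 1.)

0.233

Let f_B and f_A be the unknown fractions; fractions sum to 1 so f_B + f_A = 0.473.
Mass balance: Σ fᵢ·δᵢ = δ_bulk ⇒ f_B·(-24.2) + f_A·(-30.8) = -39.7 − (-26.666) = -13.034
Substitute f_A = 0.473 − f_B:
f_B·(-24.2 − -30.8) = -13.034 − 0.473×(-30.8) = 1.535
f_B = 1.535 / 6.6 = 0.2325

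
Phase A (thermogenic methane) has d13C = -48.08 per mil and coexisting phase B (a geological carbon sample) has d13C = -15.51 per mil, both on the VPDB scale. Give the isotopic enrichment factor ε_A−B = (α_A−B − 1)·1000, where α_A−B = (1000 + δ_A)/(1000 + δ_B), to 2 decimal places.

α_A−B = (1000 + -48.08) / (1000 + -15.51) = 951.92 / 984.49 = 0.966917
ε_A−B = (0.966917 − 1) × 1000 = -33.083 per mil
(The approximation ε ≈ δ_A − δ_B would give -32.57 per mil.)

-33.08 per mil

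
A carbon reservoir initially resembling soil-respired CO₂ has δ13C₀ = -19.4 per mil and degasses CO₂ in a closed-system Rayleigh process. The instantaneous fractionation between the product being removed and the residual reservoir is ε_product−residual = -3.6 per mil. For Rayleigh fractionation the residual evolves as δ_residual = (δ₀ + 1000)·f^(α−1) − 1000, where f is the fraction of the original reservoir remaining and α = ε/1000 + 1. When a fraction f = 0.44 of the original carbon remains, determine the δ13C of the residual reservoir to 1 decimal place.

-16.5 per mil

Rayleigh residual: δ_res = (δ₀ + 1000)·f^(α−1) − 1000
α = ε/1000 + 1 = 0.99640, so α − 1 = -0.00360
f^(α−1) = 0.44^(-0.00360) = 1.002960
δ_res = (-19.4 + 1000) × 1.002960 − 1000 = 983.502 − 1000 = -16.50 per mil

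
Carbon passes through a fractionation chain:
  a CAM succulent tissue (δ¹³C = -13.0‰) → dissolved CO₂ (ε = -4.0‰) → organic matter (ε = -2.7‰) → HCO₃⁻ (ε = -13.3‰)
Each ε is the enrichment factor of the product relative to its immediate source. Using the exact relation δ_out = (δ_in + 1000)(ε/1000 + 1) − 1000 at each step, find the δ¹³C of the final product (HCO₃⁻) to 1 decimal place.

-32.6‰

step 1: δ = (-13.00 + 1000)·(-4.0/1000 + 1) − 1000 = -16.95‰
step 2: δ = (-16.95 + 1000)·(-2.7/1000 + 1) − 1000 = -19.60‰
step 3: δ = (-19.60 + 1000)·(-13.3/1000 + 1) − 1000 = -32.64‰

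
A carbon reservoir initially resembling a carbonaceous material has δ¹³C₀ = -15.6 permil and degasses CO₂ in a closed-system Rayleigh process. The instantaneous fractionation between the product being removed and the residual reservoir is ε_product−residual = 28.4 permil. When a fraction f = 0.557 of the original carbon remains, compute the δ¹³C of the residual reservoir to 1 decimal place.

Rayleigh residual: δ_res = (δ₀ + 1000)·f^(α−1) − 1000
α = ε/1000 + 1 = 1.02840, so α − 1 = 0.02840
f^(α−1) = 0.557^(0.02840) = 0.983518
δ_res = (-15.6 + 1000) × 0.983518 − 1000 = 968.175 − 1000 = -31.82 permil

-31.8 permil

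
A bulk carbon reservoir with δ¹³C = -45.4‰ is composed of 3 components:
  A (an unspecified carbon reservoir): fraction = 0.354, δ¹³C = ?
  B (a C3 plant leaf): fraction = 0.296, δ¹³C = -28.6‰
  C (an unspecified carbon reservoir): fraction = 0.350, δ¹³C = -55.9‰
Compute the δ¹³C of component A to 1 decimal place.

Isotope mass balance: δ_bulk = Σ fᵢ·δᵢ.
-45.4 = 0.354×δ_A + 0.296×(-28.6) + 0.350×(-55.9)
0.354·δ_A = -45.4 − (-28.031) = -17.369
δ_A = -17.369 / 0.354 = -49.07‰

-49.1‰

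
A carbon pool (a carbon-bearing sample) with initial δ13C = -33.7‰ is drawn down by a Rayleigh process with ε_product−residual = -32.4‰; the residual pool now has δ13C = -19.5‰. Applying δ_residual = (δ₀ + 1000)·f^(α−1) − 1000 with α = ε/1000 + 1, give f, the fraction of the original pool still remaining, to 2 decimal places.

α − 1 = ε/1000 = -0.0324
(δ_res + 1000)/(δ₀ + 1000) = (-19.5 + 1000)/(-33.7 + 1000) = 980.5/966.3 = 1.014695
f = 1.014695^(1/-0.0324) = exp(ln(1.014695)/-0.0324) = exp(0.01459/-0.0324)
f = exp(-0.4503) = 0.6375

0.64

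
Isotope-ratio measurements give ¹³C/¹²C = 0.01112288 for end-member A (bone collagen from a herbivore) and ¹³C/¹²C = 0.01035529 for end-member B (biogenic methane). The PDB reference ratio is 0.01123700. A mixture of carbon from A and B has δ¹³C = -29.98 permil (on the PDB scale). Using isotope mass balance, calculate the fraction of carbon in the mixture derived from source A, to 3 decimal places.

δ_A = (0.01112288/0.01123700 − 1)×1000 = (0.989844 − 1)×1000 = -10.156 permil
δ_B = (0.01035529/0.01123700 − 1)×1000 = (0.921535 − 1)×1000 = -78.465 permil
f_A = (δ_mix − δ_B)/(δ_A − δ_B) = (-29.98 − (-78.465))/(-10.156 − (-78.465))
f_A = 48.485 / 68.309 = 0.7098

0.710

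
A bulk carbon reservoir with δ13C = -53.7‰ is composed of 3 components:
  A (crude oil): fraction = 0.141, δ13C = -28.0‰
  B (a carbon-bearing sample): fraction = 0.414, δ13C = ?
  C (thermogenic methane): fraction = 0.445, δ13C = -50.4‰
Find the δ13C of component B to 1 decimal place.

Isotope mass balance: δ_bulk = Σ fᵢ·δᵢ.
-53.7 = 0.141×(-28.0) + 0.414×δ_B + 0.445×(-50.4)
0.414·δ_B = -53.7 − (-26.376) = -27.324
δ_B = -27.324 / 0.414 = -66.00‰

-66.0‰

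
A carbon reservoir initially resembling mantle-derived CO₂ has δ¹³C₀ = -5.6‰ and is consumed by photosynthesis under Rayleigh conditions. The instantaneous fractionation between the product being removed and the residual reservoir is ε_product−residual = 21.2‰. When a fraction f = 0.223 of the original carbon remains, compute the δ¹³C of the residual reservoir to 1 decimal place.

Rayleigh residual: δ_res = (δ₀ + 1000)·f^(α−1) − 1000
α = ε/1000 + 1 = 1.02120, so α − 1 = 0.02120
f^(α−1) = 0.223^(0.02120) = 0.968688
δ_res = (-5.6 + 1000) × 0.968688 − 1000 = 963.264 − 1000 = -36.74‰

-36.7‰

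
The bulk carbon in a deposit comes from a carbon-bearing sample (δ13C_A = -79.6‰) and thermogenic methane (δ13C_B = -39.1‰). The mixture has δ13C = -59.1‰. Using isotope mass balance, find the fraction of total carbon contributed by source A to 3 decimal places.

0.494

δ_mix = f_A·δ_A + (1 − f_A)·δ_B  ⇒  f_A = (δ_mix − δ_B)/(δ_A − δ_B)
f_A = (-59.1 − (-39.1)) / (-79.6 − (-39.1))
f_A = -20.0 / -40.5 = 0.4938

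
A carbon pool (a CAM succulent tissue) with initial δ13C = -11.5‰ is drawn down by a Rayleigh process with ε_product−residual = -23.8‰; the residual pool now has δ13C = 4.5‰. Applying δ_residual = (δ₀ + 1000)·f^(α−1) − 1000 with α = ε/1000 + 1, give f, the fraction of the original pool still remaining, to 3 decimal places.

0.509

α − 1 = ε/1000 = -0.0238
(δ_res + 1000)/(δ₀ + 1000) = (4.5 + 1000)/(-11.5 + 1000) = 1004.5/988.5 = 1.016186
f = 1.016186^(1/-0.0238) = exp(ln(1.016186)/-0.0238) = exp(0.01606/-0.0238)
f = exp(-0.6746) = 0.5093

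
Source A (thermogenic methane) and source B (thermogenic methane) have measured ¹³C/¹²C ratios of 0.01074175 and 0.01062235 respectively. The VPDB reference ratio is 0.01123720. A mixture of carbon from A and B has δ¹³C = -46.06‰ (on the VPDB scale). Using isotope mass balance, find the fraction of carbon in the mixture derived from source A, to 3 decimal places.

0.815

δ_A = (0.01074175/0.01123720 − 1)×1000 = (0.955910 − 1)×1000 = -44.090‰
δ_B = (0.01062235/0.01123720 − 1)×1000 = (0.945284 − 1)×1000 = -54.716‰
f_A = (δ_mix − δ_B)/(δ_A − δ_B) = (-46.06 − (-54.716))/(-44.090 − (-54.716))
f_A = 8.656 / 10.625 = 0.8146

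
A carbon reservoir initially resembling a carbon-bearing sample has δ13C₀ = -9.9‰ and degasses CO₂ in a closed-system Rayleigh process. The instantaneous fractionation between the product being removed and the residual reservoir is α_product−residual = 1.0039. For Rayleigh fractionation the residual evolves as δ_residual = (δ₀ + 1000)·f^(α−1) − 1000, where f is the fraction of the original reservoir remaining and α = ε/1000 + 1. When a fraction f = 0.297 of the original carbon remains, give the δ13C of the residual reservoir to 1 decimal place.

-14.6‰

Rayleigh residual: δ_res = (δ₀ + 1000)·f^(α−1) − 1000
α − 1 = 0.00390
f^(α−1) = 0.297^(0.00390) = 0.995277
δ_res = (-9.9 + 1000) × 0.995277 − 1000 = 985.423 − 1000 = -14.58‰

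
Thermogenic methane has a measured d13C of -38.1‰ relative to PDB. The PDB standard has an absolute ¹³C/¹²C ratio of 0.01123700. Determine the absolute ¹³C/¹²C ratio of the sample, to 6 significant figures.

R_sample = R_standard × (d13C/1000 + 1)
R_sample = 0.01123700 × (-38.1/1000 + 1) = 0.01123700 × 0.961900
R_sample = 0.0108089

0.0108089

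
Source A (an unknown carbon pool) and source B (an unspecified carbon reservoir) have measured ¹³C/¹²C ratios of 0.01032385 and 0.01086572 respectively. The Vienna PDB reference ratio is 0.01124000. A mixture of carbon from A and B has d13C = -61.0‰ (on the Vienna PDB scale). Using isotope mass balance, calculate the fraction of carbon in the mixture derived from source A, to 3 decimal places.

0.575

δ_A = (0.01032385/0.01124000 − 1)×1000 = (0.918492 − 1)×1000 = -81.508‰
δ_B = (0.01086572/0.01124000 − 1)×1000 = (0.966701 − 1)×1000 = -33.299‰
f_A = (δ_mix − δ_B)/(δ_A − δ_B) = (-61.0 − (-33.299))/(-81.508 − (-33.299))
f_A = -27.701 / -48.209 = 0.5746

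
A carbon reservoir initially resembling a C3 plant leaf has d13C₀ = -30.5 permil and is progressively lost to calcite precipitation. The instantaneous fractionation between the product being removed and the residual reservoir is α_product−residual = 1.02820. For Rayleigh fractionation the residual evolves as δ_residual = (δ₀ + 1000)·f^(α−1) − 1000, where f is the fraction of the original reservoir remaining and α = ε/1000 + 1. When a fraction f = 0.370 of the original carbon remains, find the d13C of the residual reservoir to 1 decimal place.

Rayleigh residual: δ_res = (δ₀ + 1000)·f^(α−1) − 1000
α − 1 = 0.02820
f^(α−1) = 0.370^(0.02820) = 0.972352
δ_res = (-30.5 + 1000) × 0.972352 − 1000 = 942.695 − 1000 = -57.31 permil

-57.3 permil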